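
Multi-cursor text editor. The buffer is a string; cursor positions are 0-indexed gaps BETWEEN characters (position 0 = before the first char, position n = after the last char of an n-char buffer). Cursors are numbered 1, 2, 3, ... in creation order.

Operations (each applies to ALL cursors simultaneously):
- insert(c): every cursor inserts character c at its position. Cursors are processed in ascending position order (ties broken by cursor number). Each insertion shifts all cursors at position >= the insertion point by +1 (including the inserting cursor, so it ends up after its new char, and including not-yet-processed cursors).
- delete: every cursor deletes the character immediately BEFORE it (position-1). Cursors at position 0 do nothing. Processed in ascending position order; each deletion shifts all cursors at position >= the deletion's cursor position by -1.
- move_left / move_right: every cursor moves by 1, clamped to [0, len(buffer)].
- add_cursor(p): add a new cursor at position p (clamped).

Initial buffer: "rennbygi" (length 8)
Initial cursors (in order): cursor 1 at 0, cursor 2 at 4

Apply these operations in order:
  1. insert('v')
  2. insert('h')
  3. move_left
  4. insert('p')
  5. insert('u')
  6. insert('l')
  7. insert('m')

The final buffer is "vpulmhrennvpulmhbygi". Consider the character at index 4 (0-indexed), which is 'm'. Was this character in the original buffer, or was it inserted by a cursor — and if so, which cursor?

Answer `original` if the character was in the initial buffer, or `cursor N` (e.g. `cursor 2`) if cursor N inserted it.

After op 1 (insert('v')): buffer="vrennvbygi" (len 10), cursors c1@1 c2@6, authorship 1....2....
After op 2 (insert('h')): buffer="vhrennvhbygi" (len 12), cursors c1@2 c2@8, authorship 11....22....
After op 3 (move_left): buffer="vhrennvhbygi" (len 12), cursors c1@1 c2@7, authorship 11....22....
After op 4 (insert('p')): buffer="vphrennvphbygi" (len 14), cursors c1@2 c2@9, authorship 111....222....
After op 5 (insert('u')): buffer="vpuhrennvpuhbygi" (len 16), cursors c1@3 c2@11, authorship 1111....2222....
After op 6 (insert('l')): buffer="vpulhrennvpulhbygi" (len 18), cursors c1@4 c2@13, authorship 11111....22222....
After op 7 (insert('m')): buffer="vpulmhrennvpulmhbygi" (len 20), cursors c1@5 c2@15, authorship 111111....222222....
Authorship (.=original, N=cursor N): 1 1 1 1 1 1 . . . . 2 2 2 2 2 2 . . . .
Index 4: author = 1

Answer: cursor 1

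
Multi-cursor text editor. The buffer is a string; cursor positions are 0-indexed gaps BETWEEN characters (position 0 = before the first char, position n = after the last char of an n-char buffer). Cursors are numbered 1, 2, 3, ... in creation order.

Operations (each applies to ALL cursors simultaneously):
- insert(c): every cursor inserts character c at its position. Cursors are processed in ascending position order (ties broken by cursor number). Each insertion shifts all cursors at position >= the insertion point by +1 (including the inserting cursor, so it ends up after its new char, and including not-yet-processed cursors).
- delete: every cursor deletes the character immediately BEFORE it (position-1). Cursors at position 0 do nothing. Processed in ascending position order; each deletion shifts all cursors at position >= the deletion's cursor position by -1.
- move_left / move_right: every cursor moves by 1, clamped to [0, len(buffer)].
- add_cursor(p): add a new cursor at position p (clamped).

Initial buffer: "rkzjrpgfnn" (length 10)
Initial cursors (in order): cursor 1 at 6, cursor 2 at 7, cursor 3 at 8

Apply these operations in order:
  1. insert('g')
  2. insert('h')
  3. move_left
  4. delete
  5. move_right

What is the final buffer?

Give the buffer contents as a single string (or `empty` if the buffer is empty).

Answer: rkzjrphghfhnn

Derivation:
After op 1 (insert('g')): buffer="rkzjrpgggfgnn" (len 13), cursors c1@7 c2@9 c3@11, authorship ......1.2.3..
After op 2 (insert('h')): buffer="rkzjrpghgghfghnn" (len 16), cursors c1@8 c2@11 c3@14, authorship ......11.22.33..
After op 3 (move_left): buffer="rkzjrpghgghfghnn" (len 16), cursors c1@7 c2@10 c3@13, authorship ......11.22.33..
After op 4 (delete): buffer="rkzjrphghfhnn" (len 13), cursors c1@6 c2@8 c3@10, authorship ......1.2.3..
After op 5 (move_right): buffer="rkzjrphghfhnn" (len 13), cursors c1@7 c2@9 c3@11, authorship ......1.2.3..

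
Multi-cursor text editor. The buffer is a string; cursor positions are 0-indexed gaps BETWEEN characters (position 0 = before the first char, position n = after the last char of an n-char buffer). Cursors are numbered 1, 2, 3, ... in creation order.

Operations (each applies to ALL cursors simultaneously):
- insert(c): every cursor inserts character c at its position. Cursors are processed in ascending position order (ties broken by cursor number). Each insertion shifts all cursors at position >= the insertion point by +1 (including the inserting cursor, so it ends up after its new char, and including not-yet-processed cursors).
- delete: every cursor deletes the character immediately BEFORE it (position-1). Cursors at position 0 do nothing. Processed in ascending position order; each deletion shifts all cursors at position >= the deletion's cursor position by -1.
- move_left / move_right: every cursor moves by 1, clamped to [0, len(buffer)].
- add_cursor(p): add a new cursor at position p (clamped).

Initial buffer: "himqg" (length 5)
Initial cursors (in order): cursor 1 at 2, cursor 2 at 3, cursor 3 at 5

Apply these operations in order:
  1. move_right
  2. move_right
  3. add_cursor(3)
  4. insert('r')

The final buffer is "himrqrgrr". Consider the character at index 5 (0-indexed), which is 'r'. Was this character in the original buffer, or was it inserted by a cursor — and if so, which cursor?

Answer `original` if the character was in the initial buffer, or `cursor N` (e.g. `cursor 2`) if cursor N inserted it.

Answer: cursor 1

Derivation:
After op 1 (move_right): buffer="himqg" (len 5), cursors c1@3 c2@4 c3@5, authorship .....
After op 2 (move_right): buffer="himqg" (len 5), cursors c1@4 c2@5 c3@5, authorship .....
After op 3 (add_cursor(3)): buffer="himqg" (len 5), cursors c4@3 c1@4 c2@5 c3@5, authorship .....
After op 4 (insert('r')): buffer="himrqrgrr" (len 9), cursors c4@4 c1@6 c2@9 c3@9, authorship ...4.1.23
Authorship (.=original, N=cursor N): . . . 4 . 1 . 2 3
Index 5: author = 1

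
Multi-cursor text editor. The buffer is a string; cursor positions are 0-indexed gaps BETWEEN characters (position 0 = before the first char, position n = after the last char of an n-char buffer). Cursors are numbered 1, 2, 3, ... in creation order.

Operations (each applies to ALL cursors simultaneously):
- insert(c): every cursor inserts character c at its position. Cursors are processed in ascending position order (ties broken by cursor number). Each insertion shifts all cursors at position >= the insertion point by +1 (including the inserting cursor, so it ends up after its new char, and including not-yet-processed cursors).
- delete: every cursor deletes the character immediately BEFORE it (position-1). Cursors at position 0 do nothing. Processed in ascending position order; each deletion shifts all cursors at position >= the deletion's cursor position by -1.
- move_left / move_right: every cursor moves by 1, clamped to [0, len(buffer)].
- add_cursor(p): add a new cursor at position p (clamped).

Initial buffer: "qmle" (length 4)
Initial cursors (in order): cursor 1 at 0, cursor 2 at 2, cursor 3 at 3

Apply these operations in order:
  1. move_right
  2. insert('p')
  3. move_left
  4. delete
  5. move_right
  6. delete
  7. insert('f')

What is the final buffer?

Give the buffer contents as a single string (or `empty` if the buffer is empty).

Answer: fmff

Derivation:
After op 1 (move_right): buffer="qmle" (len 4), cursors c1@1 c2@3 c3@4, authorship ....
After op 2 (insert('p')): buffer="qpmlpep" (len 7), cursors c1@2 c2@5 c3@7, authorship .1..2.3
After op 3 (move_left): buffer="qpmlpep" (len 7), cursors c1@1 c2@4 c3@6, authorship .1..2.3
After op 4 (delete): buffer="pmpp" (len 4), cursors c1@0 c2@2 c3@3, authorship 1.23
After op 5 (move_right): buffer="pmpp" (len 4), cursors c1@1 c2@3 c3@4, authorship 1.23
After op 6 (delete): buffer="m" (len 1), cursors c1@0 c2@1 c3@1, authorship .
After op 7 (insert('f')): buffer="fmff" (len 4), cursors c1@1 c2@4 c3@4, authorship 1.23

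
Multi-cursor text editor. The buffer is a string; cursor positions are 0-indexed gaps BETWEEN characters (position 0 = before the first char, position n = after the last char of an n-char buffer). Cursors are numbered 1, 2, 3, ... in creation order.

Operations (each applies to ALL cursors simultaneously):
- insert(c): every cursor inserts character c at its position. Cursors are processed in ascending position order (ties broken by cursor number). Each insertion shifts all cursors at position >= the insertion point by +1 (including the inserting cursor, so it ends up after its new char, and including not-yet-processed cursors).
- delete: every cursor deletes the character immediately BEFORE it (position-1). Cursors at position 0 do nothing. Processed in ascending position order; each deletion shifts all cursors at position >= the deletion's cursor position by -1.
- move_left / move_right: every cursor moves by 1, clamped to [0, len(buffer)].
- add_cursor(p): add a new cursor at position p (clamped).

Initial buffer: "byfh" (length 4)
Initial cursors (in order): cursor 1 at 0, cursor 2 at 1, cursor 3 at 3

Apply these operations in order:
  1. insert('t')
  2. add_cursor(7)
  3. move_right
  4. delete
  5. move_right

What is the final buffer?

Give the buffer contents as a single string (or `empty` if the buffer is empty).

After op 1 (insert('t')): buffer="tbtyfth" (len 7), cursors c1@1 c2@3 c3@6, authorship 1.2..3.
After op 2 (add_cursor(7)): buffer="tbtyfth" (len 7), cursors c1@1 c2@3 c3@6 c4@7, authorship 1.2..3.
After op 3 (move_right): buffer="tbtyfth" (len 7), cursors c1@2 c2@4 c3@7 c4@7, authorship 1.2..3.
After op 4 (delete): buffer="ttf" (len 3), cursors c1@1 c2@2 c3@3 c4@3, authorship 12.
After op 5 (move_right): buffer="ttf" (len 3), cursors c1@2 c2@3 c3@3 c4@3, authorship 12.

Answer: ttf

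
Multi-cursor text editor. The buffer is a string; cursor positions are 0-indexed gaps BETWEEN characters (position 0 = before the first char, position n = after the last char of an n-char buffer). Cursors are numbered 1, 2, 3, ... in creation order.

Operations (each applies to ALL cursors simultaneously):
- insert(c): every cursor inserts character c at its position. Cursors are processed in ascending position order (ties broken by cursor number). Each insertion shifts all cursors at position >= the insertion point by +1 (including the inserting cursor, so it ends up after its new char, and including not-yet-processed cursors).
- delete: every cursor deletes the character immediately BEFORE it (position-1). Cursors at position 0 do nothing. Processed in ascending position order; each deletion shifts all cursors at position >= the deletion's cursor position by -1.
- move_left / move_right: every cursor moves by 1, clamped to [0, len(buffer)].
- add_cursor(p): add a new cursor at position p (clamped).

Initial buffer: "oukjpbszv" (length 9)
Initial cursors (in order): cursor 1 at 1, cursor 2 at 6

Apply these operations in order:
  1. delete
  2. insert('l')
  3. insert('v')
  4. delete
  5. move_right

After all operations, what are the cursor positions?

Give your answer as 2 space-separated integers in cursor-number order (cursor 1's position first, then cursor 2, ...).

Answer: 2 7

Derivation:
After op 1 (delete): buffer="ukjpszv" (len 7), cursors c1@0 c2@4, authorship .......
After op 2 (insert('l')): buffer="lukjplszv" (len 9), cursors c1@1 c2@6, authorship 1....2...
After op 3 (insert('v')): buffer="lvukjplvszv" (len 11), cursors c1@2 c2@8, authorship 11....22...
After op 4 (delete): buffer="lukjplszv" (len 9), cursors c1@1 c2@6, authorship 1....2...
After op 5 (move_right): buffer="lukjplszv" (len 9), cursors c1@2 c2@7, authorship 1....2...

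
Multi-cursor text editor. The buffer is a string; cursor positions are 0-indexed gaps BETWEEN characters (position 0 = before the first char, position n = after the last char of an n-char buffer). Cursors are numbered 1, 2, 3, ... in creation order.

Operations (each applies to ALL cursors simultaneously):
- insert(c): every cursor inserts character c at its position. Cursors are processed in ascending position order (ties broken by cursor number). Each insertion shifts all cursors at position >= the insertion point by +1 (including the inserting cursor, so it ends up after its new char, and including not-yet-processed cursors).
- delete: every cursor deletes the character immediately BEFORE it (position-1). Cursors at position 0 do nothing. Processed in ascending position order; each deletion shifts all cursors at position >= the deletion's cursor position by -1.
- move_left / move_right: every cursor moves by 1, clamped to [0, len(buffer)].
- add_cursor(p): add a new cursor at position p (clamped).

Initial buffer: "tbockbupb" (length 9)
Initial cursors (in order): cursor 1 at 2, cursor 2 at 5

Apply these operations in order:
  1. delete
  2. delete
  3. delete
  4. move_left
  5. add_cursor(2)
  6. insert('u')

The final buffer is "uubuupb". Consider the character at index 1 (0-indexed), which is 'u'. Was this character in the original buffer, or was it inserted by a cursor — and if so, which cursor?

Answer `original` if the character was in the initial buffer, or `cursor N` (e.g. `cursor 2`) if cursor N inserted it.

Answer: cursor 2

Derivation:
After op 1 (delete): buffer="tocbupb" (len 7), cursors c1@1 c2@3, authorship .......
After op 2 (delete): buffer="obupb" (len 5), cursors c1@0 c2@1, authorship .....
After op 3 (delete): buffer="bupb" (len 4), cursors c1@0 c2@0, authorship ....
After op 4 (move_left): buffer="bupb" (len 4), cursors c1@0 c2@0, authorship ....
After op 5 (add_cursor(2)): buffer="bupb" (len 4), cursors c1@0 c2@0 c3@2, authorship ....
After op 6 (insert('u')): buffer="uubuupb" (len 7), cursors c1@2 c2@2 c3@5, authorship 12..3..
Authorship (.=original, N=cursor N): 1 2 . . 3 . .
Index 1: author = 2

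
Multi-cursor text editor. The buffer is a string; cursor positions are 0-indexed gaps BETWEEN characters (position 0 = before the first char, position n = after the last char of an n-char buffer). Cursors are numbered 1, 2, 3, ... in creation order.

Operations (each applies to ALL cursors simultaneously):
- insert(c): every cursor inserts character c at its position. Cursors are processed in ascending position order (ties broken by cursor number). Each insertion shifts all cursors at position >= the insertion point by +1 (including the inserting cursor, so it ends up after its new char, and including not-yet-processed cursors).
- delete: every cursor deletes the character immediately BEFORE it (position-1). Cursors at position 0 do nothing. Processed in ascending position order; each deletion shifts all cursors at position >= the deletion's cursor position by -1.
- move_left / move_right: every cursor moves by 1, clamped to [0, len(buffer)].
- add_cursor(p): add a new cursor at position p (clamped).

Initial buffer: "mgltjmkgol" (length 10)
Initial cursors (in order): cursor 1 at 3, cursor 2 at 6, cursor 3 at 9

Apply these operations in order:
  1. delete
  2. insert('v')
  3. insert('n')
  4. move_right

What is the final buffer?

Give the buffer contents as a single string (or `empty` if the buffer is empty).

Answer: mgvntjvnkgvnl

Derivation:
After op 1 (delete): buffer="mgtjkgl" (len 7), cursors c1@2 c2@4 c3@6, authorship .......
After op 2 (insert('v')): buffer="mgvtjvkgvl" (len 10), cursors c1@3 c2@6 c3@9, authorship ..1..2..3.
After op 3 (insert('n')): buffer="mgvntjvnkgvnl" (len 13), cursors c1@4 c2@8 c3@12, authorship ..11..22..33.
After op 4 (move_right): buffer="mgvntjvnkgvnl" (len 13), cursors c1@5 c2@9 c3@13, authorship ..11..22..33.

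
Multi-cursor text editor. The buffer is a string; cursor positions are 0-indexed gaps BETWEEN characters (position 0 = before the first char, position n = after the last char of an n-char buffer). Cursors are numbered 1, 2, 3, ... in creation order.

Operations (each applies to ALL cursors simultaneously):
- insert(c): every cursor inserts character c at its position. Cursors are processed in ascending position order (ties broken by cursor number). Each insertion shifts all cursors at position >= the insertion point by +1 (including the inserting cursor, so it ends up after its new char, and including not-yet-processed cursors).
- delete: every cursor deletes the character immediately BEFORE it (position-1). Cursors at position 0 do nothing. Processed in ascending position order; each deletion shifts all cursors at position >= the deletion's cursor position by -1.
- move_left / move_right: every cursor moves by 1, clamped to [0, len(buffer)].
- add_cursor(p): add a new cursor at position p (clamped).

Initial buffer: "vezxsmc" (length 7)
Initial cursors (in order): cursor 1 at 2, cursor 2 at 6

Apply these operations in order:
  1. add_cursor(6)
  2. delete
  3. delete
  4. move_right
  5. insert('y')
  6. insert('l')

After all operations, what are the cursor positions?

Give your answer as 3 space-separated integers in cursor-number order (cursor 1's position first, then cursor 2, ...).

Answer: 7 7 7

Derivation:
After op 1 (add_cursor(6)): buffer="vezxsmc" (len 7), cursors c1@2 c2@6 c3@6, authorship .......
After op 2 (delete): buffer="vzxc" (len 4), cursors c1@1 c2@3 c3@3, authorship ....
After op 3 (delete): buffer="c" (len 1), cursors c1@0 c2@0 c3@0, authorship .
After op 4 (move_right): buffer="c" (len 1), cursors c1@1 c2@1 c3@1, authorship .
After op 5 (insert('y')): buffer="cyyy" (len 4), cursors c1@4 c2@4 c3@4, authorship .123
After op 6 (insert('l')): buffer="cyyylll" (len 7), cursors c1@7 c2@7 c3@7, authorship .123123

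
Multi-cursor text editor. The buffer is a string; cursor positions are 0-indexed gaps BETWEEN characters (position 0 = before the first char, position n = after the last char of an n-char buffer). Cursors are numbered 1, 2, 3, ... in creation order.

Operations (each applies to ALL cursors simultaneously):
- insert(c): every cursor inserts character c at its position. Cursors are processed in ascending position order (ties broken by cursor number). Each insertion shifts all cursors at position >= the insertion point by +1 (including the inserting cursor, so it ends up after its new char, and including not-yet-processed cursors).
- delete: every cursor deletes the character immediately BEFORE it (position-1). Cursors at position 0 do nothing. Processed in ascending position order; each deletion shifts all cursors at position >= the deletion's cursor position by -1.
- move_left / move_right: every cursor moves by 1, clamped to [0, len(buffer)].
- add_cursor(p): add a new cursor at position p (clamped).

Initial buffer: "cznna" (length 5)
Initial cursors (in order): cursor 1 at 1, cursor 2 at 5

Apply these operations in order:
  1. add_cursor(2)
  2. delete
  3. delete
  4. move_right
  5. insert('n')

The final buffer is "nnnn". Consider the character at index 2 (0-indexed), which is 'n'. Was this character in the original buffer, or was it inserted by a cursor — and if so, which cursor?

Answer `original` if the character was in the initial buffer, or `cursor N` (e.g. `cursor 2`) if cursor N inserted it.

Answer: cursor 2

Derivation:
After op 1 (add_cursor(2)): buffer="cznna" (len 5), cursors c1@1 c3@2 c2@5, authorship .....
After op 2 (delete): buffer="nn" (len 2), cursors c1@0 c3@0 c2@2, authorship ..
After op 3 (delete): buffer="n" (len 1), cursors c1@0 c3@0 c2@1, authorship .
After op 4 (move_right): buffer="n" (len 1), cursors c1@1 c2@1 c3@1, authorship .
After op 5 (insert('n')): buffer="nnnn" (len 4), cursors c1@4 c2@4 c3@4, authorship .123
Authorship (.=original, N=cursor N): . 1 2 3
Index 2: author = 2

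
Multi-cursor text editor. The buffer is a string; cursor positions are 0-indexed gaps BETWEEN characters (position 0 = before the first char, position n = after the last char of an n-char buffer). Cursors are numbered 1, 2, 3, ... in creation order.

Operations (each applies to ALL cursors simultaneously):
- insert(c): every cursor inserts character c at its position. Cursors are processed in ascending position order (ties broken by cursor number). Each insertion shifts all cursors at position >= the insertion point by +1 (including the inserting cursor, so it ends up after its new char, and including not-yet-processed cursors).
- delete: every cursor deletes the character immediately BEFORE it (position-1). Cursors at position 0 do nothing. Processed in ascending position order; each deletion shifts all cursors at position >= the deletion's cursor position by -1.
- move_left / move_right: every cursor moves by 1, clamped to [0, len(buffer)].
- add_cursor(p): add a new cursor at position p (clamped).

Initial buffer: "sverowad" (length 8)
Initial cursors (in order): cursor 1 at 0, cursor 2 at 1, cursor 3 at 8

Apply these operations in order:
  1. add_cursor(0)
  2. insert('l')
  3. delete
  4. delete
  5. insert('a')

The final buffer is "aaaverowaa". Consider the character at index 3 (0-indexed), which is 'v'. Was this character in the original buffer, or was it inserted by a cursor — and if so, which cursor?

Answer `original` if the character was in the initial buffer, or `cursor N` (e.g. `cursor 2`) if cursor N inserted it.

After op 1 (add_cursor(0)): buffer="sverowad" (len 8), cursors c1@0 c4@0 c2@1 c3@8, authorship ........
After op 2 (insert('l')): buffer="llslverowadl" (len 12), cursors c1@2 c4@2 c2@4 c3@12, authorship 14.2.......3
After op 3 (delete): buffer="sverowad" (len 8), cursors c1@0 c4@0 c2@1 c3@8, authorship ........
After op 4 (delete): buffer="verowa" (len 6), cursors c1@0 c2@0 c4@0 c3@6, authorship ......
After op 5 (insert('a')): buffer="aaaverowaa" (len 10), cursors c1@3 c2@3 c4@3 c3@10, authorship 124......3
Authorship (.=original, N=cursor N): 1 2 4 . . . . . . 3
Index 3: author = original

Answer: original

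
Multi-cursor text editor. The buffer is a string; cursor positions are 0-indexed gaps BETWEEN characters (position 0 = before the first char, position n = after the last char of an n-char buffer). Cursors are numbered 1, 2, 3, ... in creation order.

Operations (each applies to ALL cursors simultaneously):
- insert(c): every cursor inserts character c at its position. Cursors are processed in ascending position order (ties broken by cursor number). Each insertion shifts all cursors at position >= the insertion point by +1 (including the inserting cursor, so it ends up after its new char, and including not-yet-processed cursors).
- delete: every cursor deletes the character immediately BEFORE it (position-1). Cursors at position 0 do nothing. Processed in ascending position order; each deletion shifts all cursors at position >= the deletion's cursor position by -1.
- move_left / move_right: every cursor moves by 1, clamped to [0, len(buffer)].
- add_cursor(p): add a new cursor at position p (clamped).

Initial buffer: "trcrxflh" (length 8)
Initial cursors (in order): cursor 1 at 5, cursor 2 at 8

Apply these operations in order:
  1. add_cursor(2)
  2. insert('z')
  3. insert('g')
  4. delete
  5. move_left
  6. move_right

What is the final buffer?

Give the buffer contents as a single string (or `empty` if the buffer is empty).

Answer: trzcrxzflhz

Derivation:
After op 1 (add_cursor(2)): buffer="trcrxflh" (len 8), cursors c3@2 c1@5 c2@8, authorship ........
After op 2 (insert('z')): buffer="trzcrxzflhz" (len 11), cursors c3@3 c1@7 c2@11, authorship ..3...1...2
After op 3 (insert('g')): buffer="trzgcrxzgflhzg" (len 14), cursors c3@4 c1@9 c2@14, authorship ..33...11...22
After op 4 (delete): buffer="trzcrxzflhz" (len 11), cursors c3@3 c1@7 c2@11, authorship ..3...1...2
After op 5 (move_left): buffer="trzcrxzflhz" (len 11), cursors c3@2 c1@6 c2@10, authorship ..3...1...2
After op 6 (move_right): buffer="trzcrxzflhz" (len 11), cursors c3@3 c1@7 c2@11, authorship ..3...1...2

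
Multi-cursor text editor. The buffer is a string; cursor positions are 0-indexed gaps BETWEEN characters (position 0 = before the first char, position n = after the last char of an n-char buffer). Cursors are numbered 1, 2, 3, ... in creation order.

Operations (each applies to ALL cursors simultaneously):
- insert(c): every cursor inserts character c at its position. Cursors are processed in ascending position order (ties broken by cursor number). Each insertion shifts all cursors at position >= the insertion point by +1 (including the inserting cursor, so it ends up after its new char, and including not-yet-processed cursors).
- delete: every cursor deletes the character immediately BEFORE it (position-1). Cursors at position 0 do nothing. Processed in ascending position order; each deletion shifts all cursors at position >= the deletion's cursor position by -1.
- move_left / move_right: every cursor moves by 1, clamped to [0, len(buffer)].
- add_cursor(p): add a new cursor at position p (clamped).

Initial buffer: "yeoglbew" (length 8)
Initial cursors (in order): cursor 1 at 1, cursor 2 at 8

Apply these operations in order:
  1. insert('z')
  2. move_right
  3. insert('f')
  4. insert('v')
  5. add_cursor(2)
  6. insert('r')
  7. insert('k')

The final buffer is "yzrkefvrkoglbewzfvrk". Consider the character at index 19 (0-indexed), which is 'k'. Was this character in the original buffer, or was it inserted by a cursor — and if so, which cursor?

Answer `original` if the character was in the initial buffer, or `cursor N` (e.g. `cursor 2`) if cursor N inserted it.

After op 1 (insert('z')): buffer="yzeoglbewz" (len 10), cursors c1@2 c2@10, authorship .1.......2
After op 2 (move_right): buffer="yzeoglbewz" (len 10), cursors c1@3 c2@10, authorship .1.......2
After op 3 (insert('f')): buffer="yzefoglbewzf" (len 12), cursors c1@4 c2@12, authorship .1.1......22
After op 4 (insert('v')): buffer="yzefvoglbewzfv" (len 14), cursors c1@5 c2@14, authorship .1.11......222
After op 5 (add_cursor(2)): buffer="yzefvoglbewzfv" (len 14), cursors c3@2 c1@5 c2@14, authorship .1.11......222
After op 6 (insert('r')): buffer="yzrefvroglbewzfvr" (len 17), cursors c3@3 c1@7 c2@17, authorship .13.111......2222
After op 7 (insert('k')): buffer="yzrkefvrkoglbewzfvrk" (len 20), cursors c3@4 c1@9 c2@20, authorship .133.1111......22222
Authorship (.=original, N=cursor N): . 1 3 3 . 1 1 1 1 . . . . . . 2 2 2 2 2
Index 19: author = 2

Answer: cursor 2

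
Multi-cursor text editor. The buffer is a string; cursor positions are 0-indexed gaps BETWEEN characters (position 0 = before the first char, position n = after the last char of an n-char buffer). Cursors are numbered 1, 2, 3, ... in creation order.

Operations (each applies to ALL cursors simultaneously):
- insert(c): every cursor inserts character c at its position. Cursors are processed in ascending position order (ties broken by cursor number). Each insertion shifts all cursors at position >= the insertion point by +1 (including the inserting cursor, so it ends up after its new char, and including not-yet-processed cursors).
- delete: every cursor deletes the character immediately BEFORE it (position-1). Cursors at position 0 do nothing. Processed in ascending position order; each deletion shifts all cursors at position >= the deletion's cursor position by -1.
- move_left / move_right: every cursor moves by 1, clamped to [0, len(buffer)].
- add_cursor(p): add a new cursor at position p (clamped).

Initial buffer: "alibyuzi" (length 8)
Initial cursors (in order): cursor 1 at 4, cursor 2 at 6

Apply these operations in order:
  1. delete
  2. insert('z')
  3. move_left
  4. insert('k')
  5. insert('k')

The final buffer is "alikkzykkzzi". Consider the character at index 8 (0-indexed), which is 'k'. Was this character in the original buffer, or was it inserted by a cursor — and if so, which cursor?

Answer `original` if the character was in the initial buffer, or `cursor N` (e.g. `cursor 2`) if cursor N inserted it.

After op 1 (delete): buffer="aliyzi" (len 6), cursors c1@3 c2@4, authorship ......
After op 2 (insert('z')): buffer="alizyzzi" (len 8), cursors c1@4 c2@6, authorship ...1.2..
After op 3 (move_left): buffer="alizyzzi" (len 8), cursors c1@3 c2@5, authorship ...1.2..
After op 4 (insert('k')): buffer="alikzykzzi" (len 10), cursors c1@4 c2@7, authorship ...11.22..
After op 5 (insert('k')): buffer="alikkzykkzzi" (len 12), cursors c1@5 c2@9, authorship ...111.222..
Authorship (.=original, N=cursor N): . . . 1 1 1 . 2 2 2 . .
Index 8: author = 2

Answer: cursor 2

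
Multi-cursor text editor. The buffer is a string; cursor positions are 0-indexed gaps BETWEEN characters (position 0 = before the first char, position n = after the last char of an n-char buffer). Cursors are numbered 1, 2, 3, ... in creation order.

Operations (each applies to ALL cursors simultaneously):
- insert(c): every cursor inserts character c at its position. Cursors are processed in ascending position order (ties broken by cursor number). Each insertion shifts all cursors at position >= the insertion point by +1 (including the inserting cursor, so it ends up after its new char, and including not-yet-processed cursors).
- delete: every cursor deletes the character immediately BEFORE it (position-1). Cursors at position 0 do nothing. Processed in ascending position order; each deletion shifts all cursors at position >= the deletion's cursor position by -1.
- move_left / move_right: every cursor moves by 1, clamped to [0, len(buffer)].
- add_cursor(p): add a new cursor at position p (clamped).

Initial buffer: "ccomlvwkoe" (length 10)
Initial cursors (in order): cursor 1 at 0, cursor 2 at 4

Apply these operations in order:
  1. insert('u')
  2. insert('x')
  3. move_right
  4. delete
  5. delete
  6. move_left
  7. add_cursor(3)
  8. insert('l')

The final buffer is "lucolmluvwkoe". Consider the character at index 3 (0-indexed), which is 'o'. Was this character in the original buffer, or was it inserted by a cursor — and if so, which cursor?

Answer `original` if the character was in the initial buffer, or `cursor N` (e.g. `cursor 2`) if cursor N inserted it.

Answer: original

Derivation:
After op 1 (insert('u')): buffer="uccomulvwkoe" (len 12), cursors c1@1 c2@6, authorship 1....2......
After op 2 (insert('x')): buffer="uxccomuxlvwkoe" (len 14), cursors c1@2 c2@8, authorship 11....22......
After op 3 (move_right): buffer="uxccomuxlvwkoe" (len 14), cursors c1@3 c2@9, authorship 11....22......
After op 4 (delete): buffer="uxcomuxvwkoe" (len 12), cursors c1@2 c2@7, authorship 11...22.....
After op 5 (delete): buffer="ucomuvwkoe" (len 10), cursors c1@1 c2@5, authorship 1...2.....
After op 6 (move_left): buffer="ucomuvwkoe" (len 10), cursors c1@0 c2@4, authorship 1...2.....
After op 7 (add_cursor(3)): buffer="ucomuvwkoe" (len 10), cursors c1@0 c3@3 c2@4, authorship 1...2.....
After op 8 (insert('l')): buffer="lucolmluvwkoe" (len 13), cursors c1@1 c3@5 c2@7, authorship 11..3.22.....
Authorship (.=original, N=cursor N): 1 1 . . 3 . 2 2 . . . . .
Index 3: author = original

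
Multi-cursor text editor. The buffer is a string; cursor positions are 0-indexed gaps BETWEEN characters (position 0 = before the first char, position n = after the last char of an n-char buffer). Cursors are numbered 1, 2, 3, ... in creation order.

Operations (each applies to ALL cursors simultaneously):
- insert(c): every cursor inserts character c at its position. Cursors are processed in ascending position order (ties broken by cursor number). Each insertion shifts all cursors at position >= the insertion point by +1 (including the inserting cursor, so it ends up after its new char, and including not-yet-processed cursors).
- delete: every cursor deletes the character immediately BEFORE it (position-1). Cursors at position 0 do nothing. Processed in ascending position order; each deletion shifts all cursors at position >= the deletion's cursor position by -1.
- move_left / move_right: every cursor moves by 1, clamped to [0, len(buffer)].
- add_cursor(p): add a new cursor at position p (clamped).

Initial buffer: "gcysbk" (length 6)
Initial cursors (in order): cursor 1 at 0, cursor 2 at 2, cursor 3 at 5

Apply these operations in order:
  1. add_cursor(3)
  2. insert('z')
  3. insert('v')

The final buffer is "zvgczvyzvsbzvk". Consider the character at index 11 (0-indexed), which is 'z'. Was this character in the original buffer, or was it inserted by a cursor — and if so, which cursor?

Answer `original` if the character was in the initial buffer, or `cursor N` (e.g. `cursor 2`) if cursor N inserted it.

Answer: cursor 3

Derivation:
After op 1 (add_cursor(3)): buffer="gcysbk" (len 6), cursors c1@0 c2@2 c4@3 c3@5, authorship ......
After op 2 (insert('z')): buffer="zgczyzsbzk" (len 10), cursors c1@1 c2@4 c4@6 c3@9, authorship 1..2.4..3.
After op 3 (insert('v')): buffer="zvgczvyzvsbzvk" (len 14), cursors c1@2 c2@6 c4@9 c3@13, authorship 11..22.44..33.
Authorship (.=original, N=cursor N): 1 1 . . 2 2 . 4 4 . . 3 3 .
Index 11: author = 3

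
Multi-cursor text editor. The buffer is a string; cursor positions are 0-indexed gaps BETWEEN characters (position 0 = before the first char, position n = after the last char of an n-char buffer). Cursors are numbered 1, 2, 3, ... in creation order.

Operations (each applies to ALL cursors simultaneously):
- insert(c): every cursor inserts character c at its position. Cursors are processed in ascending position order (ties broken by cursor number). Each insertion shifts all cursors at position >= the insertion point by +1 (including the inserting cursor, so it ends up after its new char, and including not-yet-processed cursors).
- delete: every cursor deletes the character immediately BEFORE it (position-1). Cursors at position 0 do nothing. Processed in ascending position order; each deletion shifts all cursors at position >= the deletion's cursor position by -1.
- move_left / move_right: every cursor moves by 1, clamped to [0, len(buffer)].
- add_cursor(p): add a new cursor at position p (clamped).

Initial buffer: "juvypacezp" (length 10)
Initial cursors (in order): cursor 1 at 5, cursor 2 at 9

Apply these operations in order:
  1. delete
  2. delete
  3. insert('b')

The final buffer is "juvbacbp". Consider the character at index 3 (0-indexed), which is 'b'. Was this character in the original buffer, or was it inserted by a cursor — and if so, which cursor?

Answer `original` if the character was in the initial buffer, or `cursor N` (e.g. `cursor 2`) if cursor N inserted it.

After op 1 (delete): buffer="juvyacep" (len 8), cursors c1@4 c2@7, authorship ........
After op 2 (delete): buffer="juvacp" (len 6), cursors c1@3 c2@5, authorship ......
After op 3 (insert('b')): buffer="juvbacbp" (len 8), cursors c1@4 c2@7, authorship ...1..2.
Authorship (.=original, N=cursor N): . . . 1 . . 2 .
Index 3: author = 1

Answer: cursor 1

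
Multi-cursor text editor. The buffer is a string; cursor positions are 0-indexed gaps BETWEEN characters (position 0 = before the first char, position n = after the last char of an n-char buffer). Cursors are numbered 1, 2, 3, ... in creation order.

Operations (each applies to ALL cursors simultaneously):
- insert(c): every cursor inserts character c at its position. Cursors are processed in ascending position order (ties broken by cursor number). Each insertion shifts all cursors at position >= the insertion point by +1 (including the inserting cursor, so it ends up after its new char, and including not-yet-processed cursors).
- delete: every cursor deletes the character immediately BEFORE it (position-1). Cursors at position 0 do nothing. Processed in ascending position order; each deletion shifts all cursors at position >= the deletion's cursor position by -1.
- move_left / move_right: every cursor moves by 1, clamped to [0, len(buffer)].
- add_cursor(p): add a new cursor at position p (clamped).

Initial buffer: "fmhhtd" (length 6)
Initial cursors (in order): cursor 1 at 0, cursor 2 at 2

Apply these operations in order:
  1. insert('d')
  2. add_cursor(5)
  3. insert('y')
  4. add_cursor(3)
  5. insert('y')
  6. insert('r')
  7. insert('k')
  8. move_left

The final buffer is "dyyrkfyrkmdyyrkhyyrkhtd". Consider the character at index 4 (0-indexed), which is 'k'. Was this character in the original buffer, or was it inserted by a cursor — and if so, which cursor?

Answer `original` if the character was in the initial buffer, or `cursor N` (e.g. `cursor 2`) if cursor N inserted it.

After op 1 (insert('d')): buffer="dfmdhhtd" (len 8), cursors c1@1 c2@4, authorship 1..2....
After op 2 (add_cursor(5)): buffer="dfmdhhtd" (len 8), cursors c1@1 c2@4 c3@5, authorship 1..2....
After op 3 (insert('y')): buffer="dyfmdyhyhtd" (len 11), cursors c1@2 c2@6 c3@8, authorship 11..22.3...
After op 4 (add_cursor(3)): buffer="dyfmdyhyhtd" (len 11), cursors c1@2 c4@3 c2@6 c3@8, authorship 11..22.3...
After op 5 (insert('y')): buffer="dyyfymdyyhyyhtd" (len 15), cursors c1@3 c4@5 c2@9 c3@12, authorship 111.4.222.33...
After op 6 (insert('r')): buffer="dyyrfyrmdyyrhyyrhtd" (len 19), cursors c1@4 c4@7 c2@12 c3@16, authorship 1111.44.2222.333...
After op 7 (insert('k')): buffer="dyyrkfyrkmdyyrkhyyrkhtd" (len 23), cursors c1@5 c4@9 c2@15 c3@20, authorship 11111.444.22222.3333...
After op 8 (move_left): buffer="dyyrkfyrkmdyyrkhyyrkhtd" (len 23), cursors c1@4 c4@8 c2@14 c3@19, authorship 11111.444.22222.3333...
Authorship (.=original, N=cursor N): 1 1 1 1 1 . 4 4 4 . 2 2 2 2 2 . 3 3 3 3 . . .
Index 4: author = 1

Answer: cursor 1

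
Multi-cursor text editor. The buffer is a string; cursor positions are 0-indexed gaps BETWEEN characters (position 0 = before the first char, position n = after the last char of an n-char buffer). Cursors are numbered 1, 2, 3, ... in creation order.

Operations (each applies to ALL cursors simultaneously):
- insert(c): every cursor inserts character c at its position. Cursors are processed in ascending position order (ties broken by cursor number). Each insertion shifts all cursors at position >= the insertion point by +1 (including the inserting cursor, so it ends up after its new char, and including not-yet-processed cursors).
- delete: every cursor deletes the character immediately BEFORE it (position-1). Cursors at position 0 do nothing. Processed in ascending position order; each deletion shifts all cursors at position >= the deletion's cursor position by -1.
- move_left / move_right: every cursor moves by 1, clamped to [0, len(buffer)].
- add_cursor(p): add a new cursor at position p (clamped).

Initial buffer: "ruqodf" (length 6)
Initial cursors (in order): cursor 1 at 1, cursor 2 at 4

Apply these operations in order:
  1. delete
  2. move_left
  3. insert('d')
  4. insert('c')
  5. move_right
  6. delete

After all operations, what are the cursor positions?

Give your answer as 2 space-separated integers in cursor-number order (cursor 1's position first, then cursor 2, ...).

Answer: 2 4

Derivation:
After op 1 (delete): buffer="uqdf" (len 4), cursors c1@0 c2@2, authorship ....
After op 2 (move_left): buffer="uqdf" (len 4), cursors c1@0 c2@1, authorship ....
After op 3 (insert('d')): buffer="dudqdf" (len 6), cursors c1@1 c2@3, authorship 1.2...
After op 4 (insert('c')): buffer="dcudcqdf" (len 8), cursors c1@2 c2@5, authorship 11.22...
After op 5 (move_right): buffer="dcudcqdf" (len 8), cursors c1@3 c2@6, authorship 11.22...
After op 6 (delete): buffer="dcdcdf" (len 6), cursors c1@2 c2@4, authorship 1122..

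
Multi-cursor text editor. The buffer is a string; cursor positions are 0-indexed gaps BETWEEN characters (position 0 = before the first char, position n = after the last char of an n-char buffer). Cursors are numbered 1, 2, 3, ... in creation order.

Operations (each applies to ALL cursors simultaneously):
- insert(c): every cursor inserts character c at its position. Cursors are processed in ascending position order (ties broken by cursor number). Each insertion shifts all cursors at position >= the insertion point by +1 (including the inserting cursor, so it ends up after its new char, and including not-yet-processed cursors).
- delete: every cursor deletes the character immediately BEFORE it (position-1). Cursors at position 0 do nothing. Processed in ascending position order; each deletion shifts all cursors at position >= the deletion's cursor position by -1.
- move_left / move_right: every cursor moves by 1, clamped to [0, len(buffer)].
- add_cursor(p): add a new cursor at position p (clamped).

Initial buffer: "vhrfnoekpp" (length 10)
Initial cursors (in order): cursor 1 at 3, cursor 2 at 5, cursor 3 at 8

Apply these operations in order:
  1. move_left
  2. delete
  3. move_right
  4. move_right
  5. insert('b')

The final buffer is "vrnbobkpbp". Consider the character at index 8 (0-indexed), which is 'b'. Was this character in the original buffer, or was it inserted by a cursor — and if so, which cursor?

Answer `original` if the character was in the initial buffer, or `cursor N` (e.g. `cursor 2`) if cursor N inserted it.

After op 1 (move_left): buffer="vhrfnoekpp" (len 10), cursors c1@2 c2@4 c3@7, authorship ..........
After op 2 (delete): buffer="vrnokpp" (len 7), cursors c1@1 c2@2 c3@4, authorship .......
After op 3 (move_right): buffer="vrnokpp" (len 7), cursors c1@2 c2@3 c3@5, authorship .......
After op 4 (move_right): buffer="vrnokpp" (len 7), cursors c1@3 c2@4 c3@6, authorship .......
After op 5 (insert('b')): buffer="vrnbobkpbp" (len 10), cursors c1@4 c2@6 c3@9, authorship ...1.2..3.
Authorship (.=original, N=cursor N): . . . 1 . 2 . . 3 .
Index 8: author = 3

Answer: cursor 3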